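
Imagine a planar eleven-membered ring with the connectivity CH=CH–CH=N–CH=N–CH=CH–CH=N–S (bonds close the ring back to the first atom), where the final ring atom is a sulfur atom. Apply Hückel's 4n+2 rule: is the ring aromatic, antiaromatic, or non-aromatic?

Every ring atom contributes a p orbital perpendicular to the ring (the double-bond atoms are sp², each contributing one p electron; each sp² =N– keeps its lone pair in-plane and puts one electron into the π system; the sulfur donates one lone pair from its p orbital), so the π system is cyclic and fully conjugated.
Counting π electrons: 5 × 2 = 10 from the double-bond units + 2 from the S atom = 12.
A 4n π count (12, n = 3) in a planar conjugated ring means antiaromatic.

Antiaromatic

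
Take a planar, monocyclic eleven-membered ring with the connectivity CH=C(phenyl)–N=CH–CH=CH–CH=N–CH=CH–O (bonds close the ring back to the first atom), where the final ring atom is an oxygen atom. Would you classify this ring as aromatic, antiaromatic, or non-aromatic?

The p orbitals form a continuous loop: every atom in a ring double bond is sp² and brings one electron to the p orbital; the doubly-bonded nitrogens are pyridine-type — their lone pairs lie in the ring plane, leaving one electron in the p orbital; the oxygen donates one lone pair from its p orbital. The ring is fully conjugated.
Tallying contributions gives 5 × 2 = 10 from the double-bond units + 2 from the O atom = 12.
12 is a 4n count (n = 3), so the planar conjugated ring is antiaromatic.

Antiaromatic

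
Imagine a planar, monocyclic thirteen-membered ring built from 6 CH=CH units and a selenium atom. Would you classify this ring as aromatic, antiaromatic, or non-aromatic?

Every ring atom contributes a p orbital perpendicular to the ring (every atom in a ring double bond is sp² and brings one electron to the p orbital; the selenium donates one lone pair from its p orbital), so the π system is cyclic and fully conjugated.
Counting π electrons: 6 × 2 = 12 from the double-bond units + 2 from the Se atom = 14.
With 14 π electrons (n = 3), the Hückel 4n+2 condition holds.

Aromatic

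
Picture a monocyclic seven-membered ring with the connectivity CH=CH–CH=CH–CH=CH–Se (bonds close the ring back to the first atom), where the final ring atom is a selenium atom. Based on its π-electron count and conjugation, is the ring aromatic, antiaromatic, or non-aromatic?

Every ring atom contributes a p orbital perpendicular to the ring (every atom in a ring double bond is sp² and brings one electron to the p orbital; the selenium donates one lone pair from its p orbital), so the π system is cyclic and fully conjugated.
Adding the contributions, 3 × 2 = 6 from the double-bond units + 2 from the Se atom = 8.
8 = 4(2); a planar, fully conjugated 4n system is antiaromatic.

Antiaromatic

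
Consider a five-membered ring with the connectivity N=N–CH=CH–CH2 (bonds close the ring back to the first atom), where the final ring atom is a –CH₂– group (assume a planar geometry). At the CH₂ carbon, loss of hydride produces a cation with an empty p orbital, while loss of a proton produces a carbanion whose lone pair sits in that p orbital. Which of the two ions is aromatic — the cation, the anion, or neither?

The anion

Both ions have a continuous loop of p orbitals — each ring atom is sp².
Cation: 2 × 2 + 0 = 4 π electrons → 4(1), antiaromatic.
Anion: 2 × 2 + 2 = 6 π electrons → 4(1)+2, aromatic.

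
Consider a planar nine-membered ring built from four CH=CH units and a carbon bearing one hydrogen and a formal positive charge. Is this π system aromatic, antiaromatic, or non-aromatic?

Antiaromatic

The p orbitals form a continuous loop: each doubly-bonded ring atom is sp² with one p-orbital electron; the carbocation has an empty p orbital. The ring is fully conjugated.
Adding the contributions, 4 × 2 = 8 from the double-bond units + 0 from the CH(+) atom = 8.
A 4n π count (8, n = 2) in a planar conjugated ring means antiaromatic.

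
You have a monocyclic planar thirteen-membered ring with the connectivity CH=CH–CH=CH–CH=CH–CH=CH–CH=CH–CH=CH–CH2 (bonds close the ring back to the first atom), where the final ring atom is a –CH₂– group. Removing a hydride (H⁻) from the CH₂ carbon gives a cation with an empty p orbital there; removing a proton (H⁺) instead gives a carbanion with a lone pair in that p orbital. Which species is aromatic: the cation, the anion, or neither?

The anion

Both ions have a continuous loop of p orbitals — each ring atom is sp².
Cation: 6 × 2 + 0 = 12 π electrons → 4(3), antiaromatic.
Anion: 6 × 2 + 2 = 14 π electrons → 4(3)+2, aromatic.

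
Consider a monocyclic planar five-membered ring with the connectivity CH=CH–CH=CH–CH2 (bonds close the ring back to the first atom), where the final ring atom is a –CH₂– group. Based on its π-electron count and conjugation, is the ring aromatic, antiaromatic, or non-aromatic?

The CH2 position has four σ bonds — the tetrahedral CH₂ carbon is sp³ and has no p orbital in the ring π system — so the cyclic conjugation is interrupted.
A ring that is not fully conjugated cannot be aromatic or antiaromatic regardless of its π-electron count.

Non-aromatic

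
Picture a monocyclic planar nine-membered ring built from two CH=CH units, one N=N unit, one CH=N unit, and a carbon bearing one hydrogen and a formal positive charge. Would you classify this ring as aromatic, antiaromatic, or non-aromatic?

Antiaromatic

Every ring atom contributes a p orbital perpendicular to the ring (the double-bond atoms are sp², each contributing one p electron; the doubly-bonded nitrogens are pyridine-type — their lone pairs lie in the ring plane, leaving one electron in the p orbital; the carbocation has an empty p orbital), so the π system is cyclic and fully conjugated.
Counting π electrons: 4 × 2 = 8 from the double-bond units + 0 from the CH(+) atom = 8.
8 is a 4n count (n = 2), so the planar conjugated ring is antiaromatic.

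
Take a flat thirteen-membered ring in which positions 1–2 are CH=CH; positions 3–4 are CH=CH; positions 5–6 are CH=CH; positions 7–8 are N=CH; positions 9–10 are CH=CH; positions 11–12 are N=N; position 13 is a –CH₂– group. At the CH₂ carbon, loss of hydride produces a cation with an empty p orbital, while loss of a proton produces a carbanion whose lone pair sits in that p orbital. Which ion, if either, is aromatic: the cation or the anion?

In both ions every ring atom is sp² and contributes a p orbital, so both rings are fully conjugated.
Cation: 6 × 2 + 0 = 12 π electrons → 4(3), antiaromatic.
Anion: 6 × 2 + 2 = 14 π electrons → 4(3)+2, aromatic.

The anion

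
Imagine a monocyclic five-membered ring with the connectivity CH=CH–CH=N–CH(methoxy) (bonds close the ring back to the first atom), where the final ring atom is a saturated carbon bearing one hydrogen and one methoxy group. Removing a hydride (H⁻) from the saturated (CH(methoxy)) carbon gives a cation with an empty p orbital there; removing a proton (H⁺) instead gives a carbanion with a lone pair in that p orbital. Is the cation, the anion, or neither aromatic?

The anion

In either ion the ring is fully conjugated: every atom, including the new sp² carbon, supplies a p orbital.
Cation: 2 × 2 + 0 = 4 π electrons → 4(1), antiaromatic.
Anion: 2 × 2 + 2 = 6 π electrons → 4(1)+2, aromatic.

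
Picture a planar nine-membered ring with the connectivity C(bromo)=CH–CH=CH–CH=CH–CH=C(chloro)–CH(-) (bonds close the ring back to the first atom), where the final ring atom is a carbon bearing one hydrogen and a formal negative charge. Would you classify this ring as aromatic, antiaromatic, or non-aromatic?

The p orbitals form a continuous loop: the double-bond atoms are sp², each contributing one p electron; the carbanion's lone pair occupies the p orbital. The ring is fully conjugated.
π-electron count: 4 × 2 = 8 from the double-bond units + 2 from the CH(-) atom = 10.
With 10 π electrons (n = 2), the Hückel 4n+2 condition holds.

Aromatic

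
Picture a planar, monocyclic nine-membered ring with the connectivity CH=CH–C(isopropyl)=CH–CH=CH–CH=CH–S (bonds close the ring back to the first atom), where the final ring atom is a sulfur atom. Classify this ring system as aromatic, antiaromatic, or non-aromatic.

All ring atoms are sp² and supply a p orbital to the ring (the double-bond atoms are sp², each contributing one p electron; the sulfur donates one lone pair from its p orbital); the conjugation is uninterrupted.
Tallying contributions gives 4 × 2 = 8 from the double-bond units + 2 from the S atom = 10.
10 = 4(2) + 2, which satisfies Hückel's 4n+2 rule.

Aromatic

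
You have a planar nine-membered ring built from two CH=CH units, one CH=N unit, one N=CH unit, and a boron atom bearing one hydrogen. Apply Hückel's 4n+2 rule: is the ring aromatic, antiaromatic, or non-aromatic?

Antiaromatic

All ring atoms are sp² and supply a p orbital to the ring (every atom in a ring double bond is sp² and brings one electron to the p orbital; each sp² =N– keeps its lone pair in-plane and puts one electron into the π system; the boron has an empty p orbital); the conjugation is uninterrupted.
Tallying contributions gives 4 × 2 = 8 from the double-bond units + 0 from the BH atom = 8.
8 is a 4n count (n = 2), so the planar conjugated ring is antiaromatic.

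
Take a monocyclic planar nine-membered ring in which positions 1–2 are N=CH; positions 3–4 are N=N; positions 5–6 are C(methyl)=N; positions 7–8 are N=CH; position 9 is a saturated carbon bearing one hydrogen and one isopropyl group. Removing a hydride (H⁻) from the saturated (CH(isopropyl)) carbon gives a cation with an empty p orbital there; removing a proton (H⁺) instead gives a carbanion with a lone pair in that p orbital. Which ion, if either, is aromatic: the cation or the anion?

The anion

Both ions have a continuous loop of p orbitals — each ring atom is sp².
Cation: 4 × 2 + 0 = 8 π electrons → 4(2), antiaromatic.
Anion: 4 × 2 + 2 = 10 π electrons → 4(2)+2, aromatic.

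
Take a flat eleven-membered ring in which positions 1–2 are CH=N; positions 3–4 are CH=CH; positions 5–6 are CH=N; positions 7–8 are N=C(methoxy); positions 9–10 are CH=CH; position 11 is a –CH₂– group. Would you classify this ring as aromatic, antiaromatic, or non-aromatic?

Because the tetrahedral CH₂ carbon is sp³ and has no p orbital in the ring π system at the CH2 position, the π system cannot extend all the way around the ring.
Hückel's rule only applies to fully conjugated rings, so this one is simply non-aromatic.

Non-aromatic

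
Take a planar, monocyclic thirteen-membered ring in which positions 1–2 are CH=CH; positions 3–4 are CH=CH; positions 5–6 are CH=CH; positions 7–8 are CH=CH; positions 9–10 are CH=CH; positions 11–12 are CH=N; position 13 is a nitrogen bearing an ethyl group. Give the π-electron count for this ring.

The p orbitals form a continuous loop: the double-bond atoms are sp², each contributing one p electron; each =N– nitrogen is pyridine-type (lone pair in the sp² plane, one electron in the p orbital); the pyrrole-type nitrogen donates its lone pair from the p orbital. The ring is fully conjugated.
Adding the contributions, 6 × 2 = 12 from the double-bond units + 2 from the N(ethyl) atom = 14.

14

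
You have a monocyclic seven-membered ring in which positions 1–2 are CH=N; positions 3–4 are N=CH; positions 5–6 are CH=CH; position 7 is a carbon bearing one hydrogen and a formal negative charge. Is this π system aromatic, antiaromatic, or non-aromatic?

The p orbitals form a continuous loop: every atom in a ring double bond is sp² and brings one electron to the p orbital; the doubly-bonded nitrogens are pyridine-type — their lone pairs lie in the ring plane, leaving one electron in the p orbital; the carbanion's lone pair occupies the p orbital. The ring is fully conjugated.
Counting π electrons: 3 × 2 = 6 from the double-bond units + 2 from the CH(-) atom = 8.
With 8 = 4·2 π electrons, Hückel's rule classifies the planar ring as antiaromatic.

Antiaromatic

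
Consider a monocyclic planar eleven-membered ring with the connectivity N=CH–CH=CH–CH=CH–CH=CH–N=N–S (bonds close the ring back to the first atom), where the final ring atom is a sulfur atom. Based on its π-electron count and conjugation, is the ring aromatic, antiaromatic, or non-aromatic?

Antiaromatic

The p orbitals form a continuous loop: the double-bond atoms are sp², each contributing one p electron; each =N– nitrogen is pyridine-type (lone pair in the sp² plane, one electron in the p orbital); the sulfur donates one lone pair from its p orbital. The ring is fully conjugated.
Counting π electrons: 5 × 2 = 10 from the double-bond units + 2 from the S atom = 12.
12 = 4(3); a planar, fully conjugated 4n system is antiaromatic.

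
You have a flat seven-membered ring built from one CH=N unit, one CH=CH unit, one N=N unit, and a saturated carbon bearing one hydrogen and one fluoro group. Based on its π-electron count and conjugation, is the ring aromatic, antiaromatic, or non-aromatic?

Non-aromatic

The CH(fluoro) carbon is saturated: that saturated carbon is sp³ and has no p orbital in the ring π system. Conjugation is not continuous around the ring.
Broken conjugation rules out both aromaticity and antiaromaticity.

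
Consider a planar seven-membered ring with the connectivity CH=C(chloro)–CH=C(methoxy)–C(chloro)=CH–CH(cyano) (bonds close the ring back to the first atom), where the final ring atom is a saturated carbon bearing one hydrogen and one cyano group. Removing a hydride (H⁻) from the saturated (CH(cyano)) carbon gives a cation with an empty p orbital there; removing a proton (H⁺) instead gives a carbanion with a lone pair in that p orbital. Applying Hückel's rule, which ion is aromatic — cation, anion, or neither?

Once that carbon is sp², every ring atom has a p orbital and both ions are fully conjugated.
Cation: 3 × 2 + 0 = 6 π electrons → 4(1)+2, aromatic.
Anion: 3 × 2 + 2 = 8 π electrons → 4(2), antiaromatic.

The cation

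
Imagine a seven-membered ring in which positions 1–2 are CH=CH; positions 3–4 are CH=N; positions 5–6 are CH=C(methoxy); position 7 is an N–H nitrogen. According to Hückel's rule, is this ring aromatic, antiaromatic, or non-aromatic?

The p orbitals form a continuous loop: each doubly-bonded ring atom is sp² with one p-orbital electron; each =N– nitrogen is pyridine-type (lone pair in the sp² plane, one electron in the p orbital); the pyrrole-type nitrogen donates its lone pair from the p orbital. The ring is fully conjugated.
π-electron count: 3 × 2 = 6 from the double-bond units + 2 from the NH atom = 8.
8 is a 4n count (n = 2), so the planar conjugated ring is antiaromatic.

Antiaromatic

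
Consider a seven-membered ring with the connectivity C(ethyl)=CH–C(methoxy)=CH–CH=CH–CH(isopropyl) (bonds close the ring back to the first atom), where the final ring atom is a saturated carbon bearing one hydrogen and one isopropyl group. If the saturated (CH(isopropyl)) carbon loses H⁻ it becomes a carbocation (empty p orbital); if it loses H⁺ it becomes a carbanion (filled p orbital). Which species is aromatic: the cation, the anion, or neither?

The cation

In both ions every ring atom is sp² and contributes a p orbital, so both rings are fully conjugated.
Cation: 3 × 2 + 0 = 6 π electrons → 4(1)+2, aromatic.
Anion: 3 × 2 + 2 = 8 π electrons → 4(2), antiaromatic.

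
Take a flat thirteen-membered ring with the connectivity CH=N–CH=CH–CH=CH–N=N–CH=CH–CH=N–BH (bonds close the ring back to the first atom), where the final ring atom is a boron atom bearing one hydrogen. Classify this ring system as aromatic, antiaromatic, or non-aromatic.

Antiaromatic

The p orbitals form a continuous loop: each doubly-bonded ring atom is sp² with one p-orbital electron; the doubly-bonded nitrogens are pyridine-type — their lone pairs lie in the ring plane, leaving one electron in the p orbital; the boron has an empty p orbital. The ring is fully conjugated.
Tallying contributions gives 6 × 2 = 12 from the double-bond units + 0 from the BH atom = 12.
12 is a 4n count (n = 3), so the planar conjugated ring is antiaromatic.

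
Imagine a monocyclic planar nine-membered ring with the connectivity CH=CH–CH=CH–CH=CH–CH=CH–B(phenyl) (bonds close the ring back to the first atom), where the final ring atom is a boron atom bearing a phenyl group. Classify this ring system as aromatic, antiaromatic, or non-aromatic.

The p orbitals form a continuous loop: every atom in a ring double bond is sp² and brings one electron to the p orbital; the boron has an empty p orbital. The ring is fully conjugated.
Counting π electrons: 4 × 2 = 8 from the double-bond units + 0 from the B(phenyl) atom = 8.
A 4n π count (8, n = 2) in a planar conjugated ring means antiaromatic.

Antiaromatic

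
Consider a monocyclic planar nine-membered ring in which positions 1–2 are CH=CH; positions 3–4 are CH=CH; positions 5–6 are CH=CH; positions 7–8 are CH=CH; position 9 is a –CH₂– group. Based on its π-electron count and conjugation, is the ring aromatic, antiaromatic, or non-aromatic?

Non-aromatic

At the CH2 position, the tetrahedral CH₂ carbon is sp³ and has no p orbital in the ring π system; the ring's p-orbital overlap is broken there.
A ring that is not fully conjugated cannot be aromatic or antiaromatic regardless of its π-electron count.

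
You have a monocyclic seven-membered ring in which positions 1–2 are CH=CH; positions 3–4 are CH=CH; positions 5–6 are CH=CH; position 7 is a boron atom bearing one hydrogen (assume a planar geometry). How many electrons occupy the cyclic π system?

Check conjugation: the double-bond atoms are sp², each contributing one p electron; the boron has an empty p orbital — every position has a p orbital, so the cyclic π system is continuous.
Tallying contributions gives 3 × 2 = 6 from the double-bond units + 0 from the BH atom = 6.

6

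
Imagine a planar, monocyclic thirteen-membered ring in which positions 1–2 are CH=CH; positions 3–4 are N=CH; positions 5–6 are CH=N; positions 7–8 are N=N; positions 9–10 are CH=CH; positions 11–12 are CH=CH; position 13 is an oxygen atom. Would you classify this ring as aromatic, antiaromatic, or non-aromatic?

Aromatic

The p orbitals form a continuous loop: every atom in a ring double bond is sp² and brings one electron to the p orbital; each =N– nitrogen is pyridine-type (lone pair in the sp² plane, one electron in the p orbital); the oxygen donates one lone pair from its p orbital. The ring is fully conjugated.
π-electron count: 6 × 2 = 12 from the double-bond units + 2 from the O atom = 14.
14 = 4(3) + 2, which satisfies Hückel's 4n+2 rule.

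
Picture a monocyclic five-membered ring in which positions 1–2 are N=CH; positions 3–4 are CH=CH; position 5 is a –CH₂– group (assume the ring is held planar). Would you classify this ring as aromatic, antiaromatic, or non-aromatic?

Non-aromatic

Because the tetrahedral CH₂ carbon is sp³ and has no p orbital in the ring π system at the CH2 position, the π system cannot extend all the way around the ring.
Hückel's rule only applies to fully conjugated rings, so this one is simply non-aromatic.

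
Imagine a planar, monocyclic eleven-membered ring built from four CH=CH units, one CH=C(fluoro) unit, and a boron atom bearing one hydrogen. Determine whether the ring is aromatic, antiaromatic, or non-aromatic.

All ring atoms are sp² and supply a p orbital to the ring (the double-bond atoms are sp², each contributing one p electron; the boron has an empty p orbital); the conjugation is uninterrupted.
Adding the contributions, 5 × 2 = 10 from the double-bond units + 0 from the BH atom = 10.
That gives a 4n+2 count (10, n = 2).

Aromatic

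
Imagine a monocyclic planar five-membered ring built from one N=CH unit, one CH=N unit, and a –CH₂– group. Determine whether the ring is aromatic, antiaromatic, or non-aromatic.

Non-aromatic

Because the tetrahedral CH₂ carbon is sp³ and has no p orbital in the ring π system at the CH2 position, the π system cannot extend all the way around the ring.
Hückel's rule only applies to fully conjugated rings, so this one is simply non-aromatic.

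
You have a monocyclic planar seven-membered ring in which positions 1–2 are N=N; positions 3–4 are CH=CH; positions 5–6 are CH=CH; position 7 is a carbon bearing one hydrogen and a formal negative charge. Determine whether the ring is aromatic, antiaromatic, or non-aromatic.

The p orbitals form a continuous loop: the double-bond atoms are sp², each contributing one p electron; each sp² =N– keeps its lone pair in-plane and puts one electron into the π system; the carbanion's lone pair occupies the p orbital. The ring is fully conjugated.
Counting π electrons: 3 × 2 = 6 from the double-bond units + 2 from the CH(-) atom = 8.
A 4n π count (8, n = 2) in a planar conjugated ring means antiaromatic.

Antiaromatic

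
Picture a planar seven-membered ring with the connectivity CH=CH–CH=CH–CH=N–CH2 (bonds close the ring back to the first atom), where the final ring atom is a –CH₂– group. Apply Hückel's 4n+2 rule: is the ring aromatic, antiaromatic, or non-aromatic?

Non-aromatic

The CH2 carbon is saturated: the tetrahedral CH₂ carbon is sp³ and has no p orbital in the ring π system. Conjugation is not continuous around the ring.
Hückel's rule only applies to fully conjugated rings, so this one is simply non-aromatic.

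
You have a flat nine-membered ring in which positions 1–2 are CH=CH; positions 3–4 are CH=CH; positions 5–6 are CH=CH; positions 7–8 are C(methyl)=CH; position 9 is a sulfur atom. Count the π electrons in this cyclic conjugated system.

10

Check conjugation: each doubly-bonded ring atom is sp² with one p-orbital electron; the sulfur donates one lone pair from its p orbital — every position has a p orbital, so the cyclic π system is continuous.
Adding the contributions, 4 × 2 = 8 from the double-bond units + 2 from the S atom = 10.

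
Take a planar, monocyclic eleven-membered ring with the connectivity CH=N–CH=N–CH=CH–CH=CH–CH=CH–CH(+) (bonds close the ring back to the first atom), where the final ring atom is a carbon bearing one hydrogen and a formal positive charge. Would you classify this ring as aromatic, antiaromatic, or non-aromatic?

Aromatic

Check conjugation: each doubly-bonded ring atom is sp² with one p-orbital electron; each sp² =N– keeps its lone pair in-plane and puts one electron into the π system; the carbocation has an empty p orbital — every position has a p orbital, so the cyclic π system is continuous.
Counting π electrons: 5 × 2 = 10 from the double-bond units + 0 from the CH(+) atom = 10.
10 = 4(2) + 2, which satisfies Hückel's 4n+2 rule.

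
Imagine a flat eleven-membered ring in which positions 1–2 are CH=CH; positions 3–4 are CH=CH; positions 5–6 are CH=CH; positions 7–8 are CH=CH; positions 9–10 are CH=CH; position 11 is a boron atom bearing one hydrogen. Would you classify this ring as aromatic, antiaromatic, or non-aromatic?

Every ring atom contributes a p orbital perpendicular to the ring (every atom in a ring double bond is sp² and brings one electron to the p orbital; the boron has an empty p orbital), so the π system is cyclic and fully conjugated.
π-electron count: 5 × 2 = 10 from the double-bond units + 0 from the BH atom = 10.
Since 10 = 4·2 + 2, the ring meets the 4n+2 criterion.

Aromatic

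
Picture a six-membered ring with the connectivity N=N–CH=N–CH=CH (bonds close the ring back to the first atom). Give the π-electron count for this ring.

All ring atoms are sp² and supply a p orbital to the ring (each doubly-bonded ring atom is sp² with one p-orbital electron; the doubly-bonded nitrogens are pyridine-type — their lone pairs lie in the ring plane, leaving one electron in the p orbital); the conjugation is uninterrupted.
Counting π electrons: 3 × 2 = 6 from the 3 double-bond units.

6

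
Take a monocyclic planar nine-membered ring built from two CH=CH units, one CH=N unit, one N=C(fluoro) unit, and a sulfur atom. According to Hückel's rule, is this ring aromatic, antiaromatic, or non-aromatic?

All ring atoms are sp² and supply a p orbital to the ring (every atom in a ring double bond is sp² and brings one electron to the p orbital; each sp² =N– keeps its lone pair in-plane and puts one electron into the π system; the sulfur donates one lone pair from its p orbital); the conjugation is uninterrupted.
Adding the contributions, 4 × 2 = 8 from the double-bond units + 2 from the S atom = 10.
10 = 4(2) + 2, which satisfies Hückel's 4n+2 rule.

Aromatic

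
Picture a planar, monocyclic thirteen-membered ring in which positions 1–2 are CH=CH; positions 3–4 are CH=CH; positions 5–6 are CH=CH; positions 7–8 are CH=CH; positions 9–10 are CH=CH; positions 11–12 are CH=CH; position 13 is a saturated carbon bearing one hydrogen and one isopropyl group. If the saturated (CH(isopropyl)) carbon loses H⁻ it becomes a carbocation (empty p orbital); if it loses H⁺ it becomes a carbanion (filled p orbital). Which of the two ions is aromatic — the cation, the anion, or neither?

In both ions every ring atom is sp² and contributes a p orbital, so both rings are fully conjugated.
Cation: 6 × 2 + 0 = 12 π electrons → 4(3), antiaromatic.
Anion: 6 × 2 + 2 = 14 π electrons → 4(3)+2, aromatic.

The anion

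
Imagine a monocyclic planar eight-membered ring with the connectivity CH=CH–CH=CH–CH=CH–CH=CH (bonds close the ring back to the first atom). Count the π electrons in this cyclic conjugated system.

Check conjugation: every atom in a ring double bond is sp² and brings one electron to the p orbital — every position has a p orbital, so the cyclic π system is continuous.
Counting π electrons: 4 × 2 = 8 from the 4 double-bond units.
This is cyclooctatetraene.

8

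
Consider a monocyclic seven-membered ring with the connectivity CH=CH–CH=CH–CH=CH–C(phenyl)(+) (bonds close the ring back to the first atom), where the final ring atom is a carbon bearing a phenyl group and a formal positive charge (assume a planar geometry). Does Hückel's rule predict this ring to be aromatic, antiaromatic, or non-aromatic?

The p orbitals form a continuous loop: each doubly-bonded ring atom is sp² with one p-orbital electron; the carbocation has an empty p orbital. The ring is fully conjugated.
Adding the contributions, 3 × 2 = 6 from the double-bond units + 0 from the C(phenyl)(+) atom = 6.
That gives a 4n+2 count (6, n = 1).

Aromatic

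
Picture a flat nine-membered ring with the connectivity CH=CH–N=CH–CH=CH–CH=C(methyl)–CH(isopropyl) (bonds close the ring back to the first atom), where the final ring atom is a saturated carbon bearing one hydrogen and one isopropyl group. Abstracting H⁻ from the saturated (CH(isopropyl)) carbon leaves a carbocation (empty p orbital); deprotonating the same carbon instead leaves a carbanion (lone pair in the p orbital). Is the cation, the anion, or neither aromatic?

The anion

In either ion the ring is fully conjugated: every atom, including the new sp² carbon, supplies a p orbital.
Cation: 4 × 2 + 0 = 8 π electrons → 4(2), antiaromatic.
Anion: 4 × 2 + 2 = 10 π electrons → 4(2)+2, aromatic.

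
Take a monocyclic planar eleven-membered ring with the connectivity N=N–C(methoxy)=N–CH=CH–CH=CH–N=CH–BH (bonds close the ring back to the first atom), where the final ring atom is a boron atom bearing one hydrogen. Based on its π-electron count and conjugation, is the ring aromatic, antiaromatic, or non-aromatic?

Aromatic

The p orbitals form a continuous loop: the double-bond atoms are sp², each contributing one p electron; each =N– nitrogen is pyridine-type (lone pair in the sp² plane, one electron in the p orbital); the boron has an empty p orbital. The ring is fully conjugated.
Tallying contributions gives 5 × 2 = 10 from the double-bond units + 0 from the BH atom = 10.
10 = 4(2) + 2, which satisfies Hückel's 4n+2 rule.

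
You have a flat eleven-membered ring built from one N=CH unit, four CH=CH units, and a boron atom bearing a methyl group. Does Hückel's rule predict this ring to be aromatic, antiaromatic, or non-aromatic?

All ring atoms are sp² and supply a p orbital to the ring (every atom in a ring double bond is sp² and brings one electron to the p orbital; the doubly-bonded nitrogens are pyridine-type — their lone pairs lie in the ring plane, leaving one electron in the p orbital; the boron has an empty p orbital); the conjugation is uninterrupted.
Counting π electrons: 5 × 2 = 10 from the double-bond units + 0 from the B(methyl) atom = 10.
That gives a 4n+2 count (10, n = 2).

Aromatic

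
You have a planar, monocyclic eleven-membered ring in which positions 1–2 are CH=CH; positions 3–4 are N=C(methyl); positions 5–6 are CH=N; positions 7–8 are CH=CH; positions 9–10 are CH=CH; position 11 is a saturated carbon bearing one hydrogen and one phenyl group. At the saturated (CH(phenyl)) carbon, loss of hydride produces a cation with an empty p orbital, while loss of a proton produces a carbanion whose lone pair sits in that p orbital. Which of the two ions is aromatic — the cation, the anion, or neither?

In both ions every ring atom is sp² and contributes a p orbital, so both rings are fully conjugated.
Cation: 5 × 2 + 0 = 10 π electrons → 4(2)+2, aromatic.
Anion: 5 × 2 + 2 = 12 π electrons → 4(3), antiaromatic.

The cation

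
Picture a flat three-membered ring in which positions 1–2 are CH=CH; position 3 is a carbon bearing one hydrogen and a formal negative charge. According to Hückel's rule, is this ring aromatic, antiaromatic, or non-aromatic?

The p orbitals form a continuous loop: each doubly-bonded ring atom is sp² with one p-orbital electron; the carbanion's lone pair occupies the p orbital. The ring is fully conjugated.
Counting π electrons: 1 × 2 = 2 from the double-bond unit + 2 from the CH(-) atom = 4.
With 4 = 4·1 π electrons, Hückel's rule classifies the planar ring as antiaromatic.
This is the cyclopropenyl anion.

Antiaromatic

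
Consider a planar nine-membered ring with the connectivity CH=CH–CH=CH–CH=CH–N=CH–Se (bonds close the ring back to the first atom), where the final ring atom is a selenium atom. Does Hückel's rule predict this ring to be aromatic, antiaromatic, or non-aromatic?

Aromatic

The p orbitals form a continuous loop: each doubly-bonded ring atom is sp² with one p-orbital electron; each sp² =N– keeps its lone pair in-plane and puts one electron into the π system; the selenium donates one lone pair from its p orbital. The ring is fully conjugated.
Tallying contributions gives 4 × 2 = 8 from the double-bond units + 2 from the Se atom = 10.
With 10 π electrons (n = 2), the Hückel 4n+2 condition holds.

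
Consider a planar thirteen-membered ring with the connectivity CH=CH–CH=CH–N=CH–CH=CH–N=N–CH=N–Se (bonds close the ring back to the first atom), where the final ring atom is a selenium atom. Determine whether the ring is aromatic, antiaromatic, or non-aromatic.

Every ring atom contributes a p orbital perpendicular to the ring (each doubly-bonded ring atom is sp² with one p-orbital electron; the doubly-bonded nitrogens are pyridine-type — their lone pairs lie in the ring plane, leaving one electron in the p orbital; the selenium donates one lone pair from its p orbital), so the π system is cyclic and fully conjugated.
Counting π electrons: 6 × 2 = 12 from the double-bond units + 2 from the Se atom = 14.
That gives a 4n+2 count (14, n = 3).

Aromatic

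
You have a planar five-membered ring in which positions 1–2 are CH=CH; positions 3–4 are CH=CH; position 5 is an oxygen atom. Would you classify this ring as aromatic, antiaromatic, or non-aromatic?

Aromatic

Check conjugation: each doubly-bonded ring atom is sp² with one p-orbital electron; the oxygen donates one lone pair from its p orbital — every position has a p orbital, so the cyclic π system is continuous.
π-electron count: 2 × 2 = 4 from the double-bond units + 2 from the O atom = 6.
6 = 4(1) + 2, which satisfies Hückel's 4n+2 rule.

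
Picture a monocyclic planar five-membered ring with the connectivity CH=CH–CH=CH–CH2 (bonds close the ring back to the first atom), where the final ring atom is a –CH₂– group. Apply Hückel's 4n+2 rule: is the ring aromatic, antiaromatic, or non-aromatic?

The CH2 carbon is saturated: the tetrahedral CH₂ carbon is sp³ and has no p orbital in the ring π system. Conjugation is not continuous around the ring.
Broken conjugation rules out both aromaticity and antiaromaticity.

Non-aromatic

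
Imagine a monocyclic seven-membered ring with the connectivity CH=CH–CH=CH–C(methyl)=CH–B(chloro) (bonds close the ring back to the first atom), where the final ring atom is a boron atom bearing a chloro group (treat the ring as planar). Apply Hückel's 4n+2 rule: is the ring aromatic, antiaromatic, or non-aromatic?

Every ring atom contributes a p orbital perpendicular to the ring (each doubly-bonded ring atom is sp² with one p-orbital electron; the boron has an empty p orbital), so the π system is cyclic and fully conjugated.
π-electron count: 3 × 2 = 6 from the double-bond units + 0 from the B(chloro) atom = 6.
That gives a 4n+2 count (6, n = 1).

Aromatic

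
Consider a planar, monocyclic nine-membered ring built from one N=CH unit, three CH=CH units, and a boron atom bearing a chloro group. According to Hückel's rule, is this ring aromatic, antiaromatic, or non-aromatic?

The p orbitals form a continuous loop: every atom in a ring double bond is sp² and brings one electron to the p orbital; the doubly-bonded nitrogens are pyridine-type — their lone pairs lie in the ring plane, leaving one electron in the p orbital; the boron has an empty p orbital. The ring is fully conjugated.
Adding the contributions, 4 × 2 = 8 from the double-bond units + 0 from the B(chloro) atom = 8.
8 is a 4n count (n = 2), so the planar conjugated ring is antiaromatic.

Antiaromatic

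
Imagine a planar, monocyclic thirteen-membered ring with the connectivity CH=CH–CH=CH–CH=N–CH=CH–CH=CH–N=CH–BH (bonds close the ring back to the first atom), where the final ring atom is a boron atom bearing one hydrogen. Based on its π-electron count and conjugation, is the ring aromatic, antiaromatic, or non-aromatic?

Antiaromatic

Every ring atom contributes a p orbital perpendicular to the ring (each doubly-bonded ring atom is sp² with one p-orbital electron; each sp² =N– keeps its lone pair in-plane and puts one electron into the π system; the boron has an empty p orbital), so the π system is cyclic and fully conjugated.
Adding the contributions, 6 × 2 = 12 from the double-bond units + 0 from the BH atom = 12.
12 = 4(3); a planar, fully conjugated 4n system is antiaromatic.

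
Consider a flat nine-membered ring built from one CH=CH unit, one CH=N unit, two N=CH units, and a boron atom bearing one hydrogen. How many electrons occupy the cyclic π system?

Every ring atom contributes a p orbital perpendicular to the ring (every atom in a ring double bond is sp² and brings one electron to the p orbital; each sp² =N– keeps its lone pair in-plane and puts one electron into the π system; the boron has an empty p orbital), so the π system is cyclic and fully conjugated.
Tallying contributions gives 4 × 2 = 8 from the double-bond units + 0 from the BH atom = 8.

8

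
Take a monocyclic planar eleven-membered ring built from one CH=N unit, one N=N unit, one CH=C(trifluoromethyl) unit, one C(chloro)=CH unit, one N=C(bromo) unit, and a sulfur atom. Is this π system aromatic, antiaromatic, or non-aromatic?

Antiaromatic

Check conjugation: the double-bond atoms are sp², each contributing one p electron; the doubly-bonded nitrogens are pyridine-type — their lone pairs lie in the ring plane, leaving one electron in the p orbital; the sulfur donates one lone pair from its p orbital — every position has a p orbital, so the cyclic π system is continuous.
Counting π electrons: 5 × 2 = 10 from the double-bond units + 2 from the S atom = 12.
A 4n π count (12, n = 3) in a planar conjugated ring means antiaromatic.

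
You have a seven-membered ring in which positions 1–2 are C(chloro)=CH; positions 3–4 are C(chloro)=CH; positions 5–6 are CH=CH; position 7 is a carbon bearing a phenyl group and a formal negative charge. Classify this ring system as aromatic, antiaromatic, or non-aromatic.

Antiaromatic

Check conjugation: the double-bond atoms are sp², each contributing one p electron; the carbanion's lone pair occupies the p orbital — every position has a p orbital, so the cyclic π system is continuous.
Adding the contributions, 3 × 2 = 6 from the double-bond units + 2 from the C(phenyl)(-) atom = 8.
A 4n π count (8, n = 2) in a planar conjugated ring means antiaromatic.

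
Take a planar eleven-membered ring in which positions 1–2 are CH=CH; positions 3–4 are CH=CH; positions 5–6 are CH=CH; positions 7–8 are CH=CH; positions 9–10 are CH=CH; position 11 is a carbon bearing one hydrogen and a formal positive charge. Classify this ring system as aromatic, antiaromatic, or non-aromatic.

The p orbitals form a continuous loop: each doubly-bonded ring atom is sp² with one p-orbital electron; the carbocation has an empty p orbital. The ring is fully conjugated.
π-electron count: 5 × 2 = 10 from the double-bond units + 0 from the CH(+) atom = 10.
Since 10 = 4·2 + 2, the ring meets the 4n+2 criterion.

Aromatic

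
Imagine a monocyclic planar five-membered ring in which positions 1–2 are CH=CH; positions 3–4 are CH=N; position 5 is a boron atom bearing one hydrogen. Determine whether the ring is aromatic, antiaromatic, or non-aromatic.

Antiaromatic

Check conjugation: the double-bond atoms are sp², each contributing one p electron; each =N– nitrogen is pyridine-type (lone pair in the sp² plane, one electron in the p orbital); the boron has an empty p orbital — every position has a p orbital, so the cyclic π system is continuous.
Counting π electrons: 2 × 2 = 4 from the double-bond units + 0 from the BH atom = 4.
4 is a 4n count (n = 1), so the planar conjugated ring is antiaromatic.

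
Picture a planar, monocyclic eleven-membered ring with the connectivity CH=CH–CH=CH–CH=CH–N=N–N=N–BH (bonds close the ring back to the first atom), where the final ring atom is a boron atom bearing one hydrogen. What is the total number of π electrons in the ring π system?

Check conjugation: each doubly-bonded ring atom is sp² with one p-orbital electron; each sp² =N– keeps its lone pair in-plane and puts one electron into the π system; the boron has an empty p orbital — every position has a p orbital, so the cyclic π system is continuous.
Tallying contributions gives 5 × 2 = 10 from the double-bond units + 0 from the BH atom = 10.

10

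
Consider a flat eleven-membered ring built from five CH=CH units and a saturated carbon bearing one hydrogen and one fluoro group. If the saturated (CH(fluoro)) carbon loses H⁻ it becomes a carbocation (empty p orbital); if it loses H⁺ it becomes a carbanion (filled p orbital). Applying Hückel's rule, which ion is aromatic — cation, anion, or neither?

The cation

Once that carbon is sp², every ring atom has a p orbital and both ions are fully conjugated.
Cation: 5 × 2 + 0 = 10 π electrons → 4(2)+2, aromatic.
Anion: 5 × 2 + 2 = 12 π electrons → 4(3), antiaromatic.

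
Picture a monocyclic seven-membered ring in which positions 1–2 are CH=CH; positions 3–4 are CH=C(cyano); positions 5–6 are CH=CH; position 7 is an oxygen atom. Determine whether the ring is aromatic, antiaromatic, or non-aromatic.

Check conjugation: the double-bond atoms are sp², each contributing one p electron; the oxygen donates one lone pair from its p orbital — every position has a p orbital, so the cyclic π system is continuous.
Counting π electrons: 3 × 2 = 6 from the double-bond units + 2 from the O atom = 8.
8 = 4(2); a planar, fully conjugated 4n system is antiaromatic.

Antiaromatic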